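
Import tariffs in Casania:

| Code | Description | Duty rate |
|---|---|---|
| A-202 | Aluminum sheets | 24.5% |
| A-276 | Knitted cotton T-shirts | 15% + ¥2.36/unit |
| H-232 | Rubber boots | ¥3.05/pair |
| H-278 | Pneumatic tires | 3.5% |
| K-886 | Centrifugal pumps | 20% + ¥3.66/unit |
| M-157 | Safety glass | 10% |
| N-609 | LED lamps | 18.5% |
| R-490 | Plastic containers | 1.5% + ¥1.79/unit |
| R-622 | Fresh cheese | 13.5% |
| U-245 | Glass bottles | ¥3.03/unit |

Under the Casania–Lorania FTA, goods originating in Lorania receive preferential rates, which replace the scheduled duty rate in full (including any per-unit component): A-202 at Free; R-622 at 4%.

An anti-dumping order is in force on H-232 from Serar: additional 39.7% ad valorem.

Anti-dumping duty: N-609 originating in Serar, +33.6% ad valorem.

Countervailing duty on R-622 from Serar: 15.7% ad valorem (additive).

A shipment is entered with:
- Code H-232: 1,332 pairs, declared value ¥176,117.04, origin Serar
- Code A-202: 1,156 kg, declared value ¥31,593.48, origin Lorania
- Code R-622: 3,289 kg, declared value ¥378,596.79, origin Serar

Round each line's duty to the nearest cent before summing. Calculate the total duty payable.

Line 1 (H-232, Serar, 1,332 pairs, ¥176,117.04):
Base rate for H-232 is ¥3.05/pair.
Additional duty on H-232 from Serar: +39.7% ad valorem. Applied ad valorem rate = 39.7%.
Duty = ¥176,117.04 × 39.7% + 1,332 × ¥3.05 = ¥73,981.06.
Line 2 (A-202, Lorania, 1,156 kg, ¥31,593.48):
Base rate for A-202 is 24.5%.
Origin Lorania qualifies under the Casania–Lorania agreement and A-202 is covered: preferential rate Free applies instead.
Duty = ¥31,593.48 × 0% = ¥0.00.
Line 3 (R-622, Serar, 3,289 kg, ¥378,596.79):
Base rate for R-622 is 13.5%.
R-622 has an FTA preferential rate, but origin Serar is not Lorania; base rate stands.
Additional duty on R-622 from Serar: +15.7%. Applied ad valorem rate: 13.5% + 15.7% = 29.2%.
Duty = ¥378,596.79 × 29.2% = ¥110,550.26.
Total = ¥73,981.06 + ¥0.00 + ¥110,550.26 = ¥184,531.32.

¥184,531.32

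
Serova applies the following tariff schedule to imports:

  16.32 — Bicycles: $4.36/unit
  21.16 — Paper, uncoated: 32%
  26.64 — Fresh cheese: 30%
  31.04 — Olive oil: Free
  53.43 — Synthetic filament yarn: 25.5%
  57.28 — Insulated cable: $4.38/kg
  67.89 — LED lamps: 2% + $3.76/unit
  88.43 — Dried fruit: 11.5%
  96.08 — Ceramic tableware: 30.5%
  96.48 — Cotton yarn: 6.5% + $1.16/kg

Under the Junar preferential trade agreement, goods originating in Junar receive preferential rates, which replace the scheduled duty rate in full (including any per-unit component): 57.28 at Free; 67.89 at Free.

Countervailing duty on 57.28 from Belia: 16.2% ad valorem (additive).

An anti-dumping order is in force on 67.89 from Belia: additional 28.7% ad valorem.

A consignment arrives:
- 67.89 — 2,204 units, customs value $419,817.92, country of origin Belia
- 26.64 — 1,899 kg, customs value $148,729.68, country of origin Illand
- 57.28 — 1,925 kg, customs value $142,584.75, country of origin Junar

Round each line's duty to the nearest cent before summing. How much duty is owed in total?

$181,790.04

Line 1 (67.89, Belia, 2,204 units, $419,817.92):
Base rate for 67.89 is 2% + $3.76/unit.
67.89 has an FTA preferential rate, but origin Belia is not Junar; base rate stands.
Additional duty on 67.89 from Belia: +28.7%. Applied ad valorem rate: 2% + 28.7% = 30.7%.
Duty = $419,817.92 × 30.7% + 2,204 × $3.76 = $137,171.14.
Line 2 (26.64, Illand, 1,899 kg, $148,729.68):
Base rate for 26.64 is 30%.
Duty = $148,729.68 × 30% = $44,618.90.
Line 3 (57.28, Junar, 1,925 kg, $142,584.75):
Base rate for 57.28 is $4.38/kg.
Origin Junar qualifies under the Serova–Junar agreement and 57.28 is covered: preferential rate Free applies instead.
The additional-duty order on 57.28 targets Belia, not Junar; it does not apply.
Duty = $142,584.75 × 0% = $0.00.
Total = $137,171.14 + $44,618.90 + $0.00 = $181,790.04.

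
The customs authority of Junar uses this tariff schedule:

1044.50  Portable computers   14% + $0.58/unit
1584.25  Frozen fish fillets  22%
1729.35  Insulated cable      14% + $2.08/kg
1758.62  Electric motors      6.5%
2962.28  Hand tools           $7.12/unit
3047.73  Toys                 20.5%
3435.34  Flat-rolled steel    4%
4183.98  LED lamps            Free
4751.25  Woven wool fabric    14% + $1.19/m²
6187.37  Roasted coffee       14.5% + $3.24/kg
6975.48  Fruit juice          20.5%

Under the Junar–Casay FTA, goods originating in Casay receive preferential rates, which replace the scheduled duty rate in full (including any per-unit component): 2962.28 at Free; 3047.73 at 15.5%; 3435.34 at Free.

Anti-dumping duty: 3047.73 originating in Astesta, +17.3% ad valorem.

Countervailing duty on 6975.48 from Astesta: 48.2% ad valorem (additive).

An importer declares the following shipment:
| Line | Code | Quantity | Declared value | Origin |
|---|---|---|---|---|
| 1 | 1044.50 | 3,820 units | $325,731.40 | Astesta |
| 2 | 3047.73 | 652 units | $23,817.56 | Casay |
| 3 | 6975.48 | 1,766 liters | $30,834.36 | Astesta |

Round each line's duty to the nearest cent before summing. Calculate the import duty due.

$72,692.93

Line 1 (1044.50, Astesta, 3,820 units, $325,731.40):
Base rate for 1044.50 is 14% + $0.58/unit.
Duty = $325,731.40 × 14% + 3,820 × $0.58 = $47,818.00.
Line 2 (3047.73, Casay, 652 units, $23,817.56):
Base rate for 3047.73 is 20.5%.
Origin Casay qualifies under the Junar–Casay agreement and 3047.73 is covered: preferential rate 15.5% applies instead.
The additional-duty order on 3047.73 targets Astesta, not Casay; it does not apply.
Duty = $23,817.56 × 15.5% = $3,691.72.
Line 3 (6975.48, Astesta, 1,766 liters, $30,834.36):
Base rate for 6975.48 is 20.5%.
Additional duty on 6975.48 from Astesta: +48.2%. Applied ad valorem rate: 20.5% + 48.2% = 68.7%.
Duty = $30,834.36 × 68.7% = $21,183.21.
Total = $47,818.00 + $3,691.72 + $21,183.21 = $72,692.93.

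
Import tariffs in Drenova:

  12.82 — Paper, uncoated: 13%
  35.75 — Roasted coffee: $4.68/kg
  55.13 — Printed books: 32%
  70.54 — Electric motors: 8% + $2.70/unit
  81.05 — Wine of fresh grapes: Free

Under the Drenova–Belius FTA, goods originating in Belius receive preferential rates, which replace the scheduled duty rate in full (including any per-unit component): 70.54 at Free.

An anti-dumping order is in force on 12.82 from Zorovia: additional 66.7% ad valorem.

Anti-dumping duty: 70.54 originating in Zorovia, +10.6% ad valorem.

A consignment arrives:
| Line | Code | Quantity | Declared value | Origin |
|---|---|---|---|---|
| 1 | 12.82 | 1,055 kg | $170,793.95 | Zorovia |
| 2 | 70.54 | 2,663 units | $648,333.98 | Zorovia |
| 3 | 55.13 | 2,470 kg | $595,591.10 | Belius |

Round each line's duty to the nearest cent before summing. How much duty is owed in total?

$454,492.15

Line 1 (12.82, Zorovia, 1,055 kg, $170,793.95):
Base rate for 12.82 is 13%.
Additional duty on 12.82 from Zorovia: +66.7%. Applied ad valorem rate: 13% + 66.7% = 79.7%.
Duty = $170,793.95 × 79.7% = $136,122.78.
Line 2 (70.54, Zorovia, 2,663 units, $648,333.98):
Base rate for 70.54 is 8% + $2.70/unit.
70.54 has an FTA preferential rate, but origin Zorovia is not Belius; base rate stands.
Additional duty on 70.54 from Zorovia: +10.6%. Applied ad valorem rate: 8% + 10.6% = 18.6%.
Duty = $648,333.98 × 18.6% + 2,663 × $2.70 = $127,780.22.
Line 3 (55.13, Belius, 2,470 kg, $595,591.10):
Base rate for 55.13 is 32%.
Origin Belius is the FTA partner but 55.13 is not on the preference list; base rate stands.
Duty = $595,591.10 × 32% = $190,589.15.
Total = $136,122.78 + $127,780.22 + $190,589.15 = $454,492.15.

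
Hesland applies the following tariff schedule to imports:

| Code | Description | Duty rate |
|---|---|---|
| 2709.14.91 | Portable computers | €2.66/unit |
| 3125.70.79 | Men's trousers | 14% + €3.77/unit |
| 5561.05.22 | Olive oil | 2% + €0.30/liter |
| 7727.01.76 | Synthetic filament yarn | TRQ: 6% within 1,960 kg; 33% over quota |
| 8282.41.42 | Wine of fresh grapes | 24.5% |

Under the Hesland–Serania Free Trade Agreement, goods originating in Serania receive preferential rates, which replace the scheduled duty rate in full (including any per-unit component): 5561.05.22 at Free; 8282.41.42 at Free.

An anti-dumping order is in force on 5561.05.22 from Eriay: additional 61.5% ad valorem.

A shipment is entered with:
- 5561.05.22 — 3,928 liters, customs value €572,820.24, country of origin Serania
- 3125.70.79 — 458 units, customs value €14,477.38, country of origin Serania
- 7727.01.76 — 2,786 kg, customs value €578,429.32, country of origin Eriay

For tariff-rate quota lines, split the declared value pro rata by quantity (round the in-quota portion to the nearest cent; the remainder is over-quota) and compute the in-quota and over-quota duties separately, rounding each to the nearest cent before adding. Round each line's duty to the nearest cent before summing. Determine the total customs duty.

€84,762.66

Line 1 (5561.05.22, Serania, 3,928 liters, €572,820.24):
Base rate for 5561.05.22 is 2% + €0.30/liter.
Origin Serania qualifies under the Hesland–Serania agreement and 5561.05.22 is covered: preferential rate Free applies instead.
The additional-duty order on 5561.05.22 targets Eriay, not Serania; it does not apply.
Duty = €572,820.24 × 0% = €0.00.
Line 2 (3125.70.79, Serania, 458 units, €14,477.38):
Base rate for 3125.70.79 is 14% + €3.77/unit.
Origin Serania is the FTA partner but 3125.70.79 is not on the preference list; base rate stands.
Duty = €14,477.38 × 14% + 458 × €3.77 = €3,753.49.
Line 3 (7727.01.76, Eriay, 2,786 kg, €578,429.32):
Code 7727.01.76 is under a tariff-rate quota (threshold 1,960 kg). In-quota: 1,960 kg at 6%; over-quota: 826 kg at 33%.
Pro-rata value split: in-quota = €578,429.32 × 1,960/2,786 = €406,935.20; over-quota = €578,429.32 − €406,935.20 = €171,494.12.
In-quota duty = €406,935.20 × 6% = €24,416.11. Over-quota duty = €171,494.12 × 33% = €56,593.06.
Line duty = €24,416.11 + €56,593.06 = €81,009.17.
Total = €0.00 + €3,753.49 + €81,009.17 = €84,762.66.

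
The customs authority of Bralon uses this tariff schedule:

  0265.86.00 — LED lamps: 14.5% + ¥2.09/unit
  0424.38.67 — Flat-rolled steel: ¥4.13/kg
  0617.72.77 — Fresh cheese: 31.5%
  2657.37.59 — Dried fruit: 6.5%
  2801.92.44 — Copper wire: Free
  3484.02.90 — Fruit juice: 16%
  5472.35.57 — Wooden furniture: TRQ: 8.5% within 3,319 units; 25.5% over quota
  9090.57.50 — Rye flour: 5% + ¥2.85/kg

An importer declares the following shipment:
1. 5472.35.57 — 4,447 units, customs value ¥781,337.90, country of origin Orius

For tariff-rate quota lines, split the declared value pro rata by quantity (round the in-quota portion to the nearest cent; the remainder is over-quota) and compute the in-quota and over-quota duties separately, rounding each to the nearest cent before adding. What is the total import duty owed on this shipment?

¥100,105.96

Line 1 (5472.35.57, Orius, 4,447 units, ¥781,337.90):
Code 5472.35.57 is under a tariff-rate quota (threshold 3,319 units). In-quota: 3,319 units at 8.5%; over-quota: 1,128 units at 25.5%.
Pro-rata value split: in-quota = ¥781,337.90 × 3,319/4,447 = ¥583,148.30; over-quota = ¥781,337.90 − ¥583,148.30 = ¥198,189.60.
In-quota duty = ¥583,148.30 × 8.5% = ¥49,567.61. Over-quota duty = ¥198,189.60 × 25.5% = ¥50,538.35.
Line duty = ¥49,567.61 + ¥50,538.35 = ¥100,105.96.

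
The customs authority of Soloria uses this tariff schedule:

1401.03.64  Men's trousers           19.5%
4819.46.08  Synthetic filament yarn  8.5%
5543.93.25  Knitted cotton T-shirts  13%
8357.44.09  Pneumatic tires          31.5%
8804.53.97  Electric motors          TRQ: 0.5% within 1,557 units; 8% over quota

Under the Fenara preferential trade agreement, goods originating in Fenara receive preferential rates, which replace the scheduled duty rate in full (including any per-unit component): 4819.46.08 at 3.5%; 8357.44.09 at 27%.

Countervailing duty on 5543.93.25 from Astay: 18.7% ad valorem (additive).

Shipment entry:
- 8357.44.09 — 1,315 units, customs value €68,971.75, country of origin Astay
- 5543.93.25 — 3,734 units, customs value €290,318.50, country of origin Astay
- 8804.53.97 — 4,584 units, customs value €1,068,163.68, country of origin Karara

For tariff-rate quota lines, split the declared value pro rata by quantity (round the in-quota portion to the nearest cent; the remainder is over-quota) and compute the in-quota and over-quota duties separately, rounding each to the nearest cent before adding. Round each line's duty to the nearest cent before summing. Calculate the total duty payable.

Line 1 (8357.44.09, Astay, 1,315 units, €68,971.75):
Base rate for 8357.44.09 is 31.5%.
8357.44.09 has an FTA preferential rate, but origin Astay is not Fenara; base rate stands.
Duty = €68,971.75 × 31.5% = €21,726.10.
Line 2 (5543.93.25, Astay, 3,734 units, €290,318.50):
Base rate for 5543.93.25 is 13%.
Additional duty on 5543.93.25 from Astay: +18.7%. Applied ad valorem rate: 13% + 18.7% = 31.7%.
Duty = €290,318.50 × 31.7% = €92,030.96.
Line 3 (8804.53.97, Karara, 4,584 units, €1,068,163.68):
Code 8804.53.97 is under a tariff-rate quota (threshold 1,557 units). In-quota: 1,557 units at 0.5%; over-quota: 3,027 units at 8%.
Pro-rata value split: in-quota = €1,068,163.68 × 1,557/4,584 = €362,812.14; over-quota = €1,068,163.68 − €362,812.14 = €705,351.54.
In-quota duty = €362,812.14 × 0.5% = €1,814.06. Over-quota duty = €705,351.54 × 8% = €56,428.12.
Line duty = €1,814.06 + €56,428.12 = €58,242.18.
Total = €21,726.10 + €92,030.96 + €58,242.18 = €171,999.24.

€171,999.24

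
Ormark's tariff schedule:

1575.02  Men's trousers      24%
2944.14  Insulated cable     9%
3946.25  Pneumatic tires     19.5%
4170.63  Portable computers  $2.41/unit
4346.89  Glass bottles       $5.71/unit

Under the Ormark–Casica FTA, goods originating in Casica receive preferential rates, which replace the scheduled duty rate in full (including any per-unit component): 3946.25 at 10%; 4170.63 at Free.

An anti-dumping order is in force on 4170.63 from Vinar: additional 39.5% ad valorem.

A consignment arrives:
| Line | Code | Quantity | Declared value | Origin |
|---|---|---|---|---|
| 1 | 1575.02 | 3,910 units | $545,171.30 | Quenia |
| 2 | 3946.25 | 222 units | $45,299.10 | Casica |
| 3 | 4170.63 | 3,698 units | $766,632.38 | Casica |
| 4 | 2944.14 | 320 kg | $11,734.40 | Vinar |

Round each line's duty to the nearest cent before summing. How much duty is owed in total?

$136,427.12

Line 1 (1575.02, Quenia, 3,910 units, $545,171.30):
Base rate for 1575.02 is 24%.
Duty = $545,171.30 × 24% = $130,841.11.
Line 2 (3946.25, Casica, 222 units, $45,299.10):
Base rate for 3946.25 is 19.5%.
Origin Casica qualifies under the Ormark–Casica agreement and 3946.25 is covered: preferential rate 10% applies instead.
Duty = $45,299.10 × 10% = $4,529.91.
Line 3 (4170.63, Casica, 3,698 units, $766,632.38):
Base rate for 4170.63 is $2.41/unit.
Origin Casica qualifies under the Ormark–Casica agreement and 4170.63 is covered: preferential rate Free applies instead.
The additional-duty order on 4170.63 targets Vinar, not Casica; it does not apply.
Duty = $766,632.38 × 0% = $0.00.
Line 4 (2944.14, Vinar, 320 kg, $11,734.40):
Base rate for 2944.14 is 9%.
Duty = $11,734.40 × 9% = $1,056.10.
Total = $130,841.11 + $4,529.91 + $0.00 + $1,056.10 = $136,427.12.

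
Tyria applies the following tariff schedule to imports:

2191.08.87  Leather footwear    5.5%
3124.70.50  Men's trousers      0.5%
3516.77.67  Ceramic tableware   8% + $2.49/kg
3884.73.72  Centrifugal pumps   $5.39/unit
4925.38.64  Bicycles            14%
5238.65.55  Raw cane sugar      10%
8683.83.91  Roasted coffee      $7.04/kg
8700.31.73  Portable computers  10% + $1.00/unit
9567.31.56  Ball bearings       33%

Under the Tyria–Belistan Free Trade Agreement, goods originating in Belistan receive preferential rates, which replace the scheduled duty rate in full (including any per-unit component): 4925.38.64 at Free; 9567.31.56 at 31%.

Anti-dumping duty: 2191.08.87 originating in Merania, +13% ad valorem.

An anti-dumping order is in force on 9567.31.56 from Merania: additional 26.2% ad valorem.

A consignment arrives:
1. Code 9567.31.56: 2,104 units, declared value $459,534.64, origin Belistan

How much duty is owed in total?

$142,455.74

Line 1 (9567.31.56, Belistan, 2,104 units, $459,534.64):
Base rate for 9567.31.56 is 33%.
Origin Belistan qualifies under the Tyria–Belistan agreement and 9567.31.56 is covered: preferential rate 31% applies instead.
The additional-duty order on 9567.31.56 targets Merania, not Belistan; it does not apply.
Duty = $459,534.64 × 31% = $142,455.74.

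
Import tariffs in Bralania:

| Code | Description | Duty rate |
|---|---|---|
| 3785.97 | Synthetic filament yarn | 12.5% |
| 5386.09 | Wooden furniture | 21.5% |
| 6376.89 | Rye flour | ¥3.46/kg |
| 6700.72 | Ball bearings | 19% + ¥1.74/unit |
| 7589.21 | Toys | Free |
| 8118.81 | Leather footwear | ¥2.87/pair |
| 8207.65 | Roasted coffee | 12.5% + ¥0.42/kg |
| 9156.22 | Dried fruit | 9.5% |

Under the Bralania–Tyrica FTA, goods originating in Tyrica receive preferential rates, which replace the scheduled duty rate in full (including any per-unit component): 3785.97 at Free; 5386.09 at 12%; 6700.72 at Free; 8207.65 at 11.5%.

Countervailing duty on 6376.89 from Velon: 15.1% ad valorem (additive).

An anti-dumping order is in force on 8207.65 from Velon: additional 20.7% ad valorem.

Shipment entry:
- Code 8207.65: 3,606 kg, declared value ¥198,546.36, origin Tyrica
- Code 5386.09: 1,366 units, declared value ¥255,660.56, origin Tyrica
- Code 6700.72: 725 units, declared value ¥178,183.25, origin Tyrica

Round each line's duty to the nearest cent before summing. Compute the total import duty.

¥53,512.10

Line 1 (8207.65, Tyrica, 3,606 kg, ¥198,546.36):
Base rate for 8207.65 is 12.5% + ¥0.42/kg.
Origin Tyrica qualifies under the Bralania–Tyrica agreement and 8207.65 is covered: preferential rate 11.5% applies instead.
The additional-duty order on 8207.65 targets Velon, not Tyrica; it does not apply.
Duty = ¥198,546.36 × 11.5% = ¥22,832.83.
Line 2 (5386.09, Tyrica, 1,366 units, ¥255,660.56):
Base rate for 5386.09 is 21.5%.
Origin Tyrica qualifies under the Bralania–Tyrica agreement and 5386.09 is covered: preferential rate 12% applies instead.
Duty = ¥255,660.56 × 12% = ¥30,679.27.
Line 3 (6700.72, Tyrica, 725 units, ¥178,183.25):
Base rate for 6700.72 is 19% + ¥1.74/unit.
Origin Tyrica qualifies under the Bralania–Tyrica agreement and 6700.72 is covered: preferential rate Free applies instead.
Duty = ¥178,183.25 × 0% = ¥0.00.
Total = ¥22,832.83 + ¥30,679.27 + ¥0.00 = ¥53,512.10.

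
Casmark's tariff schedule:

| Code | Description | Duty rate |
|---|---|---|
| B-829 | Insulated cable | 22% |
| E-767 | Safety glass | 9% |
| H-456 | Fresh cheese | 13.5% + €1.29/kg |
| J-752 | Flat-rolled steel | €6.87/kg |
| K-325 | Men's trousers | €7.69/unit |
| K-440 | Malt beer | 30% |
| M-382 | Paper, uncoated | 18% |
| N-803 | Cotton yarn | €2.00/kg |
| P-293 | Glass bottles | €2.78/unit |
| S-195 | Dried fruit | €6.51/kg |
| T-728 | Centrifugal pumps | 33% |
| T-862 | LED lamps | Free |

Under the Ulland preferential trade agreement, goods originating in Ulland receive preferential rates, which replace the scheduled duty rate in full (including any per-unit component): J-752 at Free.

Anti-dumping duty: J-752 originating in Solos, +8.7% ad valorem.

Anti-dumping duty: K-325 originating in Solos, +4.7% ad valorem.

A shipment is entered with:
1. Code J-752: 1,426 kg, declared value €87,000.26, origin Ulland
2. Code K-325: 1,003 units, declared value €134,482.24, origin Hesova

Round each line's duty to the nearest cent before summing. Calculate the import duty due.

Line 1 (J-752, Ulland, 1,426 kg, €87,000.26):
Base rate for J-752 is €6.87/kg.
Origin Ulland qualifies under the Casmark–Ulland agreement and J-752 is covered: preferential rate Free applies instead.
The additional-duty order on J-752 targets Solos, not Ulland; it does not apply.
Duty = €87,000.26 × 0% = €0.00.
Line 2 (K-325, Hesova, 1,003 units, €134,482.24):
Base rate for K-325 is €7.69/unit.
The additional-duty order on K-325 targets Solos, not Hesova; it does not apply.
Duty = 1,003 × €7.69 = €7,713.07.
Total = €0.00 + €7,713.07 = €7,713.07.

€7,713.07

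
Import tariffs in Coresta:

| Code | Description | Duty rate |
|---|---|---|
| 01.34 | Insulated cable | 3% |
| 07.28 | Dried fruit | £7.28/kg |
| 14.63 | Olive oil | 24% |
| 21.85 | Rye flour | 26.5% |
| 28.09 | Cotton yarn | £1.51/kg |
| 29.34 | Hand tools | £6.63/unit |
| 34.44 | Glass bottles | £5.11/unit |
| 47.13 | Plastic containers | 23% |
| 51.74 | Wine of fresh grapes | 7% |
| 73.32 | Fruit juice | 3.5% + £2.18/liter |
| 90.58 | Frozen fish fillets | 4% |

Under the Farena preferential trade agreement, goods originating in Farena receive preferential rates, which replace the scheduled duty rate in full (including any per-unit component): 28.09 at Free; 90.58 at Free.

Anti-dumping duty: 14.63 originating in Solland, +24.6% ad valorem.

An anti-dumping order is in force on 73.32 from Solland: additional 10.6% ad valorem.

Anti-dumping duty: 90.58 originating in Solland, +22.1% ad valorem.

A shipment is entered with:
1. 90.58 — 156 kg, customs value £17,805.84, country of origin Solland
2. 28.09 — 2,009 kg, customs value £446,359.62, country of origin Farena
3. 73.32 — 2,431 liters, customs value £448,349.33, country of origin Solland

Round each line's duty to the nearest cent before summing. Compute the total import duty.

£73,164.16

Line 1 (90.58, Solland, 156 kg, £17,805.84):
Base rate for 90.58 is 4%.
90.58 has an FTA preferential rate, but origin Solland is not Farena; base rate stands.
Additional duty on 90.58 from Solland: +22.1%. Applied ad valorem rate: 4% + 22.1% = 26.1%.
Duty = £17,805.84 × 26.1% = £4,647.32.
Line 2 (28.09, Farena, 2,009 kg, £446,359.62):
Base rate for 28.09 is £1.51/kg.
Origin Farena qualifies under the Coresta–Farena agreement and 28.09 is covered: preferential rate Free applies instead.
Duty = £446,359.62 × 0% = £0.00.
Line 3 (73.32, Solland, 2,431 liters, £448,349.33):
Base rate for 73.32 is 3.5% + £2.18/liter.
Additional duty on 73.32 from Solland: +10.6%. Applied ad valorem rate: 3.5% + 10.6% = 14.1%.
Duty = £448,349.33 × 14.1% + 2,431 × £2.18 = £68,516.84.
Total = £4,647.32 + £0.00 + £68,516.84 = £73,164.16.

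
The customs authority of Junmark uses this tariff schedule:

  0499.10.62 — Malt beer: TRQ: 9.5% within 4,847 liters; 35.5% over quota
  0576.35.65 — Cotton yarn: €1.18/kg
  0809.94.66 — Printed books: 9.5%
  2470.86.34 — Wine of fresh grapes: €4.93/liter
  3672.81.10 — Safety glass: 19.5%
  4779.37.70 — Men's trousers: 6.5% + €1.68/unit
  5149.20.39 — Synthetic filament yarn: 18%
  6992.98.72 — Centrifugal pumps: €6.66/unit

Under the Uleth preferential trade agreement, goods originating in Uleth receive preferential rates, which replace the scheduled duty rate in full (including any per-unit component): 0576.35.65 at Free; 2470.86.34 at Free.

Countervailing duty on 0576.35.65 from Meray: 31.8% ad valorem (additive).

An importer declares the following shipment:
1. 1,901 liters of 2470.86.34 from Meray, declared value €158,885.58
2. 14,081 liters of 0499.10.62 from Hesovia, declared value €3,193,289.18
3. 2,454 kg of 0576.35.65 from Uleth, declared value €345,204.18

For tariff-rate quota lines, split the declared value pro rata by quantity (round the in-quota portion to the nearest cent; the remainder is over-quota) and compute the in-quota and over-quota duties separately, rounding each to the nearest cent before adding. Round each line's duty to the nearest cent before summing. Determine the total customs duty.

€857,196.89

Line 1 (2470.86.34, Meray, 1,901 liters, €158,885.58):
Base rate for 2470.86.34 is €4.93/liter.
2470.86.34 has an FTA preferential rate, but origin Meray is not Uleth; base rate stands.
Duty = 1,901 × €4.93 = €9,371.93.
Line 2 (0499.10.62, Hesovia, 14,081 liters, €3,193,289.18):
Code 0499.10.62 is under a tariff-rate quota (threshold 4,847 liters). In-quota: 4,847 liters at 9.5%; over-quota: 9,234 liters at 35.5%.
Pro-rata value split: in-quota = €3,193,289.18 × 4,847/14,081 = €1,099,202.66; over-quota = €3,193,289.18 − €1,099,202.66 = €2,094,086.52.
In-quota duty = €1,099,202.66 × 9.5% = €104,424.25. Over-quota duty = €2,094,086.52 × 35.5% = €743,400.71.
Line duty = €104,424.25 + €743,400.71 = €847,824.96.
Line 3 (0576.35.65, Uleth, 2,454 kg, €345,204.18):
Base rate for 0576.35.65 is €1.18/kg.
Origin Uleth qualifies under the Junmark–Uleth agreement and 0576.35.65 is covered: preferential rate Free applies instead.
The additional-duty order on 0576.35.65 targets Meray, not Uleth; it does not apply.
Duty = €345,204.18 × 0% = €0.00.
Total = €9,371.93 + €847,824.96 + €0.00 = €857,196.89.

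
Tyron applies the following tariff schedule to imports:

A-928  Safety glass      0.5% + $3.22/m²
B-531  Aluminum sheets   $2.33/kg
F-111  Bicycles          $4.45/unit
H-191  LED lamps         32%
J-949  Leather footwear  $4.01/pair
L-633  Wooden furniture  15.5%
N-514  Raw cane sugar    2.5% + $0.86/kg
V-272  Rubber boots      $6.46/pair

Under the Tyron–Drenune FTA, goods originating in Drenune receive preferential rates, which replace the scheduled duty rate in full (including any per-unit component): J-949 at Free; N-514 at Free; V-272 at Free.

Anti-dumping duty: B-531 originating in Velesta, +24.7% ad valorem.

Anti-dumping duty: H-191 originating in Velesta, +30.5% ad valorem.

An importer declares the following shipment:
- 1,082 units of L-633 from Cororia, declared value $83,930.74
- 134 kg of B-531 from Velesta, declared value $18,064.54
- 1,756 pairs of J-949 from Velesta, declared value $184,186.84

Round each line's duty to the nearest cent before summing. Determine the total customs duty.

$24,824.98

Line 1 (L-633, Cororia, 1,082 units, $83,930.74):
Base rate for L-633 is 15.5%.
Duty = $83,930.74 × 15.5% = $13,009.26.
Line 2 (B-531, Velesta, 134 kg, $18,064.54):
Base rate for B-531 is $2.33/kg.
Additional duty on B-531 from Velesta: +24.7% ad valorem. Applied ad valorem rate = 24.7%.
Duty = $18,064.54 × 24.7% + 134 × $2.33 = $4,774.16.
Line 3 (J-949, Velesta, 1,756 pairs, $184,186.84):
Base rate for J-949 is $4.01/pair.
J-949 has an FTA preferential rate, but origin Velesta is not Drenune; base rate stands.
Duty = 1,756 × $4.01 = $7,041.56.
Total = $13,009.26 + $4,774.16 + $7,041.56 = $24,824.98.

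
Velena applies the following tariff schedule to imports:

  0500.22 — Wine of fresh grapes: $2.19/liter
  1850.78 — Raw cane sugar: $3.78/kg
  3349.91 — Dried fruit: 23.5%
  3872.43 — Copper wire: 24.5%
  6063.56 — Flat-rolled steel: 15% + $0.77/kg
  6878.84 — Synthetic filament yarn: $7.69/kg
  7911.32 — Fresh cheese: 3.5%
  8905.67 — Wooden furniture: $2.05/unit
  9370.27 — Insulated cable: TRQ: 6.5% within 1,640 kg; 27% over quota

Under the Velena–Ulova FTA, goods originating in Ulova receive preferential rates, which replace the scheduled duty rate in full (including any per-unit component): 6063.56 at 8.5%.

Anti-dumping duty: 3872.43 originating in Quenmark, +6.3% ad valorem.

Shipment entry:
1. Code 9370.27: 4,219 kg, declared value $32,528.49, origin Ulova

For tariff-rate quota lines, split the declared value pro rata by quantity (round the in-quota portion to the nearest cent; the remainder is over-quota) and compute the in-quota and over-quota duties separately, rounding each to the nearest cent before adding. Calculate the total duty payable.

$6,190.59

Line 1 (9370.27, Ulova, 4,219 kg, $32,528.49):
Code 9370.27 is under a tariff-rate quota (threshold 1,640 kg). In-quota: 1,640 kg at 6.5%; over-quota: 2,579 kg at 27%.
Pro-rata value split: in-quota = $32,528.49 × 1,640/4,219 = $12,644.40; over-quota = $32,528.49 − $12,644.40 = $19,884.09.
In-quota duty = $12,644.40 × 6.5% = $821.89. Over-quota duty = $19,884.09 × 27% = $5,368.70.
Line duty = $821.89 + $5,368.70 = $6,190.59.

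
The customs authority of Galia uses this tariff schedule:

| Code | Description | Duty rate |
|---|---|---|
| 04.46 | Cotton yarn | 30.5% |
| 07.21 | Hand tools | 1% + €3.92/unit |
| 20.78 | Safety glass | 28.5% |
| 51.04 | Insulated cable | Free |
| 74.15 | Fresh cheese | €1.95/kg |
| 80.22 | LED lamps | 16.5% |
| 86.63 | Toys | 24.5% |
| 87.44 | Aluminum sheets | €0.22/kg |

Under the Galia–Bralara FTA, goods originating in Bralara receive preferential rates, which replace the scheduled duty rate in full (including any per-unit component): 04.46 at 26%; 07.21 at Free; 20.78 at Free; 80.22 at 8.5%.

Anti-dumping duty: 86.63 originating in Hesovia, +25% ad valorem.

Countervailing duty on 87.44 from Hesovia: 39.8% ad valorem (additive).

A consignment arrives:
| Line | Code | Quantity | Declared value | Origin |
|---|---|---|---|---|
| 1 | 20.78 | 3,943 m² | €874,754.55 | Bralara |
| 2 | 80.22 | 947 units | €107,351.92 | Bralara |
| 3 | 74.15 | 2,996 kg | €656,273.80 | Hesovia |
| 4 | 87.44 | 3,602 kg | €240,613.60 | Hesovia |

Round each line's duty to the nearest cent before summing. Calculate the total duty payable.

€111,523.76

Line 1 (20.78, Bralara, 3,943 m², €874,754.55):
Base rate for 20.78 is 28.5%.
Origin Bralara qualifies under the Galia–Bralara agreement and 20.78 is covered: preferential rate Free applies instead.
Duty = €874,754.55 × 0% = €0.00.
Line 2 (80.22, Bralara, 947 units, €107,351.92):
Base rate for 80.22 is 16.5%.
Origin Bralara qualifies under the Galia–Bralara agreement and 80.22 is covered: preferential rate 8.5% applies instead.
Duty = €107,351.92 × 8.5% = €9,124.91.
Line 3 (74.15, Hesovia, 2,996 kg, €656,273.80):
Base rate for 74.15 is €1.95/kg.
Duty = 2,996 × €1.95 = €5,842.20.
Line 4 (87.44, Hesovia, 3,602 kg, €240,613.60):
Base rate for 87.44 is €0.22/kg.
Additional duty on 87.44 from Hesovia: +39.8% ad valorem. Applied ad valorem rate = 39.8%.
Duty = €240,613.60 × 39.8% + 3,602 × €0.22 = €96,556.65.
Total = €0.00 + €9,124.91 + €5,842.20 + €96,556.65 = €111,523.76.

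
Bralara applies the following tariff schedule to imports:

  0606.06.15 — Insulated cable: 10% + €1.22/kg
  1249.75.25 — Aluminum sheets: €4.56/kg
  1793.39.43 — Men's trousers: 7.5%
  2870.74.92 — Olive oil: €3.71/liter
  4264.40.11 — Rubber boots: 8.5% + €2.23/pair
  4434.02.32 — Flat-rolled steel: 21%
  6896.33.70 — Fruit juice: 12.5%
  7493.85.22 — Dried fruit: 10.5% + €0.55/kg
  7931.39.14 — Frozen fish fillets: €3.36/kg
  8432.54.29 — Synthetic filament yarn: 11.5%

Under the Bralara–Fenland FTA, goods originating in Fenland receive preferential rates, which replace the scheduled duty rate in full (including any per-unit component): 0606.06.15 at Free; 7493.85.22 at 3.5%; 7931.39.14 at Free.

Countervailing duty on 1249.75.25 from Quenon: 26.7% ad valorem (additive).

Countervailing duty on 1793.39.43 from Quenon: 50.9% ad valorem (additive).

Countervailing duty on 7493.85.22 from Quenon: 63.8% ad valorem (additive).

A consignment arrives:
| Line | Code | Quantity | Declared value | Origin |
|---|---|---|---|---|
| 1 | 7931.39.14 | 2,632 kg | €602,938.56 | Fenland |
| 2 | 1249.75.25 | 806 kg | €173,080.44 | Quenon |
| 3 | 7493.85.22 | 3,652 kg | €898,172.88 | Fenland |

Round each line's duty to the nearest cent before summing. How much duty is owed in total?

Line 1 (7931.39.14, Fenland, 2,632 kg, €602,938.56):
Base rate for 7931.39.14 is €3.36/kg.
Origin Fenland qualifies under the Bralara–Fenland agreement and 7931.39.14 is covered: preferential rate Free applies instead.
Duty = €602,938.56 × 0% = €0.00.
Line 2 (1249.75.25, Quenon, 806 kg, €173,080.44):
Base rate for 1249.75.25 is €4.56/kg.
Additional duty on 1249.75.25 from Quenon: +26.7% ad valorem. Applied ad valorem rate = 26.7%.
Duty = €173,080.44 × 26.7% + 806 × €4.56 = €49,887.84.
Line 3 (7493.85.22, Fenland, 3,652 kg, €898,172.88):
Base rate for 7493.85.22 is 10.5% + €0.55/kg.
Origin Fenland qualifies under the Bralara–Fenland agreement and 7493.85.22 is covered: preferential rate 3.5% applies instead.
The additional-duty order on 7493.85.22 targets Quenon, not Fenland; it does not apply.
Duty = €898,172.88 × 3.5% = €31,436.05.
Total = €0.00 + €49,887.84 + €31,436.05 = €81,323.89.

€81,323.89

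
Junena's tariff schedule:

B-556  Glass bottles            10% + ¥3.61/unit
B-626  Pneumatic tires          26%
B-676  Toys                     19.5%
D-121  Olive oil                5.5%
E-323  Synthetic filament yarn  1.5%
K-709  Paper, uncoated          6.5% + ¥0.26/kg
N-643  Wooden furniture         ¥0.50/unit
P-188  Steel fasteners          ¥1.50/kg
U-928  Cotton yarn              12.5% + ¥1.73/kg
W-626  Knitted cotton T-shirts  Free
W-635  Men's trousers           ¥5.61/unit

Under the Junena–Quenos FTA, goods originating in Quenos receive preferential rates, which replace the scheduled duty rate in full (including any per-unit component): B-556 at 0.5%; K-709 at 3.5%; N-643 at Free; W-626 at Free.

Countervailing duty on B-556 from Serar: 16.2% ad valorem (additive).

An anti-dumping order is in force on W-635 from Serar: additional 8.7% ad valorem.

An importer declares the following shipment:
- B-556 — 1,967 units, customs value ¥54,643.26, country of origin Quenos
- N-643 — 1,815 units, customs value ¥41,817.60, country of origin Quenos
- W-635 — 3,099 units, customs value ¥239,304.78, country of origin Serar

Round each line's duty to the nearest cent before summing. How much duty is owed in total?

Line 1 (B-556, Quenos, 1,967 units, ¥54,643.26):
Base rate for B-556 is 10% + ¥3.61/unit.
Origin Quenos qualifies under the Junena–Quenos agreement and B-556 is covered: preferential rate 0.5% applies instead.
The additional-duty order on B-556 targets Serar, not Quenos; it does not apply.
Duty = ¥54,643.26 × 0.5% = ¥273.22.
Line 2 (N-643, Quenos, 1,815 units, ¥41,817.60):
Base rate for N-643 is ¥0.50/unit.
Origin Quenos qualifies under the Junena–Quenos agreement and N-643 is covered: preferential rate Free applies instead.
Duty = ¥41,817.60 × 0% = ¥0.00.
Line 3 (W-635, Serar, 3,099 units, ¥239,304.78):
Base rate for W-635 is ¥5.61/unit.
Additional duty on W-635 from Serar: +8.7% ad valorem. Applied ad valorem rate = 8.7%.
Duty = ¥239,304.78 × 8.7% + 3,099 × ¥5.61 = ¥38,204.91.
Total = ¥273.22 + ¥0.00 + ¥38,204.91 = ¥38,478.13.

¥38,478.13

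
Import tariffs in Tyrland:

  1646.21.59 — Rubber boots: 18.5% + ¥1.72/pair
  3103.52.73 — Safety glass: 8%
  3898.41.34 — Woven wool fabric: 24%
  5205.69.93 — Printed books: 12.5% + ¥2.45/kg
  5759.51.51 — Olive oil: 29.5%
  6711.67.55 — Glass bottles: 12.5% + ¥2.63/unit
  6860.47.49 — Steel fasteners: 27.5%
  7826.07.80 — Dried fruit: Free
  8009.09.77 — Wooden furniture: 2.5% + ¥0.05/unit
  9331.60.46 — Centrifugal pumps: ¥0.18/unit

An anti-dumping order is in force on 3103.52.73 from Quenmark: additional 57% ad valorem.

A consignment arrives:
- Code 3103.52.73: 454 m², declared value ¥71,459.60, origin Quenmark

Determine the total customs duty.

¥46,448.74

Line 1 (3103.52.73, Quenmark, 454 m², ¥71,459.60):
Base rate for 3103.52.73 is 8%.
Additional duty on 3103.52.73 from Quenmark: +57%. Applied ad valorem rate: 8% + 57% = 65%.
Duty = ¥71,459.60 × 65% = ¥46,448.74.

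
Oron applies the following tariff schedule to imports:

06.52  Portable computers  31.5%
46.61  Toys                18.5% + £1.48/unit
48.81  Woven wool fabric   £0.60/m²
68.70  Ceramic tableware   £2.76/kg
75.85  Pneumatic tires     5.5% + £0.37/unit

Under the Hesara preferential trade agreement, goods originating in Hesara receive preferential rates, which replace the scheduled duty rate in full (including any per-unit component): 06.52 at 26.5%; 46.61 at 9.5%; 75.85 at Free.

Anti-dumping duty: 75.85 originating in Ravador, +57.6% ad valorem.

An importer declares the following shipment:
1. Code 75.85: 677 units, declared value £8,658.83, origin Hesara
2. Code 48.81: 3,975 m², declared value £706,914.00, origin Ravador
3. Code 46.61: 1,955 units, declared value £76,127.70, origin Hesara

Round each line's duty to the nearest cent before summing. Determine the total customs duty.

Line 1 (75.85, Hesara, 677 units, £8,658.83):
Base rate for 75.85 is 5.5% + £0.37/unit.
Origin Hesara qualifies under the Oron–Hesara agreement and 75.85 is covered: preferential rate Free applies instead.
The additional-duty order on 75.85 targets Ravador, not Hesara; it does not apply.
Duty = £8,658.83 × 0% = £0.00.
Line 2 (48.81, Ravador, 3,975 m², £706,914.00):
Base rate for 48.81 is £0.60/m².
Duty = 3,975 × £0.60 = £2,385.00.
Line 3 (46.61, Hesara, 1,955 units, £76,127.70):
Base rate for 46.61 is 18.5% + £1.48/unit.
Origin Hesara qualifies under the Oron–Hesara agreement and 46.61 is covered: preferential rate 9.5% applies instead.
Duty = £76,127.70 × 9.5% = £7,232.13.
Total = £0.00 + £2,385.00 + £7,232.13 = £9,617.13.

£9,617.13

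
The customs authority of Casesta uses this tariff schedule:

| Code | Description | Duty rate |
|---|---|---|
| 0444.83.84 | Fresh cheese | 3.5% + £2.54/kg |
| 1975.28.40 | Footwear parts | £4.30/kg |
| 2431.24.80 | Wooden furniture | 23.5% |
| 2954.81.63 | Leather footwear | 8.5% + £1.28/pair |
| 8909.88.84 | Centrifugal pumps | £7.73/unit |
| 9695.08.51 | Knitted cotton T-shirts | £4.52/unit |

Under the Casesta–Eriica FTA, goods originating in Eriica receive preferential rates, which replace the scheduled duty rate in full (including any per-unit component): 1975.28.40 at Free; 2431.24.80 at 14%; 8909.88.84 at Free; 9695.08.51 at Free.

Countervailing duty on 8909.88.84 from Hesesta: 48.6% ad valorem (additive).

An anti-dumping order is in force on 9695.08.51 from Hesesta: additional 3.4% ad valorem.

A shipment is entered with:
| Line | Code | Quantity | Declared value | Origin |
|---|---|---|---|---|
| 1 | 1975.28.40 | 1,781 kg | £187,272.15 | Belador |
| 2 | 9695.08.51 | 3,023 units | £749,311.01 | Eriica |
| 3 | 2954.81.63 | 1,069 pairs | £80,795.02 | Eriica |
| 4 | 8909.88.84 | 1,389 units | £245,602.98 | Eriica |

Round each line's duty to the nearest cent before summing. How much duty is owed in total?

Line 1 (1975.28.40, Belador, 1,781 kg, £187,272.15):
Base rate for 1975.28.40 is £4.30/kg.
1975.28.40 has an FTA preferential rate, but origin Belador is not Eriica; base rate stands.
Duty = 1,781 × £4.30 = £7,658.30.
Line 2 (9695.08.51, Eriica, 3,023 units, £749,311.01):
Base rate for 9695.08.51 is £4.52/unit.
Origin Eriica qualifies under the Casesta–Eriica agreement and 9695.08.51 is covered: preferential rate Free applies instead.
The additional-duty order on 9695.08.51 targets Hesesta, not Eriica; it does not apply.
Duty = £749,311.01 × 0% = £0.00.
Line 3 (2954.81.63, Eriica, 1,069 pairs, £80,795.02):
Base rate for 2954.81.63 is 8.5% + £1.28/pair.
Origin Eriica is the FTA partner but 2954.81.63 is not on the preference list; base rate stands.
Duty = £80,795.02 × 8.5% + 1,069 × £1.28 = £8,235.90.
Line 4 (8909.88.84, Eriica, 1,389 units, £245,602.98):
Base rate for 8909.88.84 is £7.73/unit.
Origin Eriica qualifies under the Casesta–Eriica agreement and 8909.88.84 is covered: preferential rate Free applies instead.
The additional-duty order on 8909.88.84 targets Hesesta, not Eriica; it does not apply.
Duty = £245,602.98 × 0% = £0.00.
Total = £7,658.30 + £0.00 + £8,235.90 + £0.00 = £15,894.20.

£15,894.20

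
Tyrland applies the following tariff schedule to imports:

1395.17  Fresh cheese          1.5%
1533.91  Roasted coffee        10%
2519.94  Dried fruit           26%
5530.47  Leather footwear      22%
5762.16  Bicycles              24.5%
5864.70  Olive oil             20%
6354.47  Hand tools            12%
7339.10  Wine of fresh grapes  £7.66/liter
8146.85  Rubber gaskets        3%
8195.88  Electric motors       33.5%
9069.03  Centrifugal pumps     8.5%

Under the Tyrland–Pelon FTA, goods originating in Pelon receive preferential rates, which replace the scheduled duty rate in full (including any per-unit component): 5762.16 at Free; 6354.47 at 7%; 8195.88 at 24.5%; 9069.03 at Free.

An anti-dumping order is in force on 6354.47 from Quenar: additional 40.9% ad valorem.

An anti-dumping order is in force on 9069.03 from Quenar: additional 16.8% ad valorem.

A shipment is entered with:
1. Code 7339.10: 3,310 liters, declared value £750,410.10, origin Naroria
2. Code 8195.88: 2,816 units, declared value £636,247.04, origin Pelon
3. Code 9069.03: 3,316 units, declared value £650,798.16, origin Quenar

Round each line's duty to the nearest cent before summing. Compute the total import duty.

Line 1 (7339.10, Naroria, 3,310 liters, £750,410.10):
Base rate for 7339.10 is £7.66/liter.
Duty = 3,310 × £7.66 = £25,354.60.
Line 2 (8195.88, Pelon, 2,816 units, £636,247.04):
Base rate for 8195.88 is 33.5%.
Origin Pelon qualifies under the Tyrland–Pelon agreement and 8195.88 is covered: preferential rate 24.5% applies instead.
Duty = £636,247.04 × 24.5% = £155,880.52.
Line 3 (9069.03, Quenar, 3,316 units, £650,798.16):
Base rate for 9069.03 is 8.5%.
9069.03 has an FTA preferential rate, but origin Quenar is not Pelon; base rate stands.
Additional duty on 9069.03 from Quenar: +16.8%. Applied ad valorem rate: 8.5% + 16.8% = 25.3%.
Duty = £650,798.16 × 25.3% = £164,651.93.
Total = £25,354.60 + £155,880.52 + £164,651.93 = £345,887.05.

£345,887.05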